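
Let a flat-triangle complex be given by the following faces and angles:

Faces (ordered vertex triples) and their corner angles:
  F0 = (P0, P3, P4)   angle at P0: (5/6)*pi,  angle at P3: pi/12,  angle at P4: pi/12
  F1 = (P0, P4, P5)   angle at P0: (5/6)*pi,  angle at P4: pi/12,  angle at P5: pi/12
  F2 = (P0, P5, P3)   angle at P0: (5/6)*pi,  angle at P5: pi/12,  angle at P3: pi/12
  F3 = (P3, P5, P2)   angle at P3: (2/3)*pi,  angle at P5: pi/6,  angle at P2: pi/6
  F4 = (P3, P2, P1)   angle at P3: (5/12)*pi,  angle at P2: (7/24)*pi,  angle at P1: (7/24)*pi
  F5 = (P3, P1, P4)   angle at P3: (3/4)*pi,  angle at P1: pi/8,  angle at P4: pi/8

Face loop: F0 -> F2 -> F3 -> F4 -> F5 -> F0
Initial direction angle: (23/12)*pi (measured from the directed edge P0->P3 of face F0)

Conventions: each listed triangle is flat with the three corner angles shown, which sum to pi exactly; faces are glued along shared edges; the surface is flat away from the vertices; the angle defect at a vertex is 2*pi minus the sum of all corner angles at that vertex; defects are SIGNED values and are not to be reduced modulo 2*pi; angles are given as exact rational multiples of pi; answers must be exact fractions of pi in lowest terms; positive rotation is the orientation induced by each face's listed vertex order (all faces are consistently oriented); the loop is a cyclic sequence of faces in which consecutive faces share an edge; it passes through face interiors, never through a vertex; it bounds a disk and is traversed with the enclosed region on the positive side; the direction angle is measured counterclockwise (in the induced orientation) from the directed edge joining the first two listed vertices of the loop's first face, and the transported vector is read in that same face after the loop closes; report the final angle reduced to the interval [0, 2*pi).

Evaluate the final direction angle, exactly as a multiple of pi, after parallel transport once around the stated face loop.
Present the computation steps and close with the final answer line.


enclosed vertex P3: corner angles sum to 2*pi, defect = 2*pi - 2*pi = 0
final direction = starting direction + enclosed defect total, reduced mod 2*pi (induced orientation)
final angle = (23/12)*pi + 0 = (23/12)*pi (mod 2*pi)

Answer: final direction angle = (23/12)*pi


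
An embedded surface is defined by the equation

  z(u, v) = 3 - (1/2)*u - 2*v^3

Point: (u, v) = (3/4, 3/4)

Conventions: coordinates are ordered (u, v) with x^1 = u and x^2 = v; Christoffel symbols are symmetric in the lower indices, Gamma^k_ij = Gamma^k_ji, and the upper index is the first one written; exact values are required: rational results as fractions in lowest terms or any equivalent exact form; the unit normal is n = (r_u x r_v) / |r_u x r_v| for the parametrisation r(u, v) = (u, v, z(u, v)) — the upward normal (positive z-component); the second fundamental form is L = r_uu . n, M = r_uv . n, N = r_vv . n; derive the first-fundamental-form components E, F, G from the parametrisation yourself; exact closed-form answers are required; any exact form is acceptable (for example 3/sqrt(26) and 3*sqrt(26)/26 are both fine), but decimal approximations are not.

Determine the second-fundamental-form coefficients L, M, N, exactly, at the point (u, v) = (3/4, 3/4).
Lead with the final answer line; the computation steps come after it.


Answer: L = 0, M = 0, N = -72*sqrt(809)/809

z_u = -1/2, z_v = -27/8, z_uu = 0, z_uv = 0, z_vv = -9
E = 5/4, F = 27/16, G = 793/64; answer radicand W^2 = 809/64
unnormalised second-form numerators: l = 0, m = 0, n = -9; L = l/sqrt(809/64), and similarly M = m/sqrt(W^2), N = n/sqrt(W^2)


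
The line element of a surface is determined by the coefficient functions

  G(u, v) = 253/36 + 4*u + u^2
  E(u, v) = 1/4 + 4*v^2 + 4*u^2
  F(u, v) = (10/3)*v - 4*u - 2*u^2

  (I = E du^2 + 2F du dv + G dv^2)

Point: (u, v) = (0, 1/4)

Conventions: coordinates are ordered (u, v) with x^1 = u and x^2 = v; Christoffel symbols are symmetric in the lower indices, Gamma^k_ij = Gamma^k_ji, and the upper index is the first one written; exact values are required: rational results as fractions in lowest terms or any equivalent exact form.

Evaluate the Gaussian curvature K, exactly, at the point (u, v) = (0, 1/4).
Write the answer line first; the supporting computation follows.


Answer: K = -72360/41209

E = 1/2, F = 5/6, G = 253/36, EG - F^2 = 203/72 at the point
E_u = 0, E_v = 2, F_u = -4, F_v = 10/3, G_u = 4, G_v = 0
E_vv = 8, F_uv = 0, G_uu = 2
Evaluate Brioschi's two determinant matrices M1, M2 and divide by (EG - F^2)^2.
M1 = [[-E_vv/2 + F_uv - G_uu/2, E_u/2, F_u - E_v/2], [F_v - G_u/2, E, F], [G_v/2, F, G]] = [[-5, 0, -5], [4/3, 1/2, 5/6], [0, 5/6, 253/36]]; det M1 = -1415/72
M2 = [[0, E_v/2, G_u/2], [E_v/2, E, F], [G_u/2, F, G]] = [[0, 1, 2], [1, 1/2, 5/6], [2, 5/6, 253/36]]; det M2 = -205/36
det M1 - det M2 = -335/24; K = -335/24 / (203/72)^2 = -72360/41209


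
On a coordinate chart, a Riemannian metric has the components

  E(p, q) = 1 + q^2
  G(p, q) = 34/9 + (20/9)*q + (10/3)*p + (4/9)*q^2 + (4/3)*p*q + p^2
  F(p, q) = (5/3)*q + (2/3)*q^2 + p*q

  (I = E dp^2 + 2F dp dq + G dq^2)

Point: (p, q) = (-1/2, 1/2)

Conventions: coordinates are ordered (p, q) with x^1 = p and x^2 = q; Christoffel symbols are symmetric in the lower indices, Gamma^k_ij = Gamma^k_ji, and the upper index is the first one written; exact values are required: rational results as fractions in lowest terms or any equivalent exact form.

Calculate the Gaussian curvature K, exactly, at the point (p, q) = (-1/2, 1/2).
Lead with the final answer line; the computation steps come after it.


Answer: K = -4/49

E = 5/4, F = 3/4, G = 13/4, EG - F^2 = 7/2 at the point
E_p = 0, E_q = 1, F_p = 1/2, F_q = 11/6, G_p = 3, G_q = 2
E_qq = 2, F_pq = 1, G_pp = 2
Apply the Brioschi formula K = (det M1 - det M2)/(EG - F^2)^2 over the derivative matrices of E, F, G.
M1 = [[-E_qq/2 + F_pq - G_pp/2, E_p/2, F_p - E_q/2], [F_q - G_p/2, E, F], [G_q/2, F, G]] = [[-1, 0, 0], [1/3, 5/4, 3/4], [1, 3/4, 13/4]]; det M1 = -7/2
M2 = [[0, E_q/2, G_p/2], [E_q/2, E, F], [G_p/2, F, G]] = [[0, 1/2, 3/2], [1/2, 5/4, 3/4], [3/2, 3/4, 13/4]]; det M2 = -5/2
det M1 - det M2 = -1; K = -1 / (7/2)^2 = -4/49


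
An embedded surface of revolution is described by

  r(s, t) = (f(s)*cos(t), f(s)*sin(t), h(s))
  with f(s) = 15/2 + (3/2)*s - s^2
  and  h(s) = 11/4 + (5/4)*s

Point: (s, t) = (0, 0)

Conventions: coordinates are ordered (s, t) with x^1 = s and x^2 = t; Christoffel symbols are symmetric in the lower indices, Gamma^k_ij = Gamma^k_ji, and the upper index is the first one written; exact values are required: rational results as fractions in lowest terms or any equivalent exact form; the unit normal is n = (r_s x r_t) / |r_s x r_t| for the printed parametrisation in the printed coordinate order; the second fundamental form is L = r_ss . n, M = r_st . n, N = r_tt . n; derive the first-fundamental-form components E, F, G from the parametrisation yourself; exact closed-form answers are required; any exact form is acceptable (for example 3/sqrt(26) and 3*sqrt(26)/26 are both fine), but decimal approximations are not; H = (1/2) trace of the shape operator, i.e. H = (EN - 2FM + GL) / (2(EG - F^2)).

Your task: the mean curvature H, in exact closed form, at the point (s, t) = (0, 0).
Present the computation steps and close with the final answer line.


f = 15/2, f' = 3/2, f'' = -2, h' = 5/4, h'' = 0
E = 61/16, F = 0, G = 225/4; answer radicand W^2 = 61/16
unnormalised second-form numerators: l = 5/2, m = 0, n = 75/8; L = l/sqrt(61/16), and similarly M = m/sqrt(W^2), N = n/sqrt(W^2)
H = (E*n - 2*F*m + G*l) / (2*(EG - F^2)*sqrt(W^2)); E*n - 2*F*m + G*l = 22575/128, EG - F^2 = 13725/64, so H = (301/732)/sqrt(61/16)

Answer: H = 301*sqrt(61)/11163


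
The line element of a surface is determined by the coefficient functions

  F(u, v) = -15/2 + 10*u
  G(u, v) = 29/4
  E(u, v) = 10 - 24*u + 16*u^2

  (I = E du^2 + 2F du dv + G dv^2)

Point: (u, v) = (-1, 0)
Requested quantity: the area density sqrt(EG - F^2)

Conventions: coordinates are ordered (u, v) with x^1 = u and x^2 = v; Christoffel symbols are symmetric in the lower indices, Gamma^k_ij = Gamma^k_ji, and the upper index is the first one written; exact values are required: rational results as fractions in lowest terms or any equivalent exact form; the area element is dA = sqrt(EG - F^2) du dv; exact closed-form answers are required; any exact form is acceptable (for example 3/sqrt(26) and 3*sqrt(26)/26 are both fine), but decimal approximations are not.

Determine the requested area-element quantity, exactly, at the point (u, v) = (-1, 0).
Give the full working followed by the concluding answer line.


E = 50, F = -35/2, G = 29/4; EG - F^2 = 225/4

Answer: sqrt(EG - F^2) = 15/2


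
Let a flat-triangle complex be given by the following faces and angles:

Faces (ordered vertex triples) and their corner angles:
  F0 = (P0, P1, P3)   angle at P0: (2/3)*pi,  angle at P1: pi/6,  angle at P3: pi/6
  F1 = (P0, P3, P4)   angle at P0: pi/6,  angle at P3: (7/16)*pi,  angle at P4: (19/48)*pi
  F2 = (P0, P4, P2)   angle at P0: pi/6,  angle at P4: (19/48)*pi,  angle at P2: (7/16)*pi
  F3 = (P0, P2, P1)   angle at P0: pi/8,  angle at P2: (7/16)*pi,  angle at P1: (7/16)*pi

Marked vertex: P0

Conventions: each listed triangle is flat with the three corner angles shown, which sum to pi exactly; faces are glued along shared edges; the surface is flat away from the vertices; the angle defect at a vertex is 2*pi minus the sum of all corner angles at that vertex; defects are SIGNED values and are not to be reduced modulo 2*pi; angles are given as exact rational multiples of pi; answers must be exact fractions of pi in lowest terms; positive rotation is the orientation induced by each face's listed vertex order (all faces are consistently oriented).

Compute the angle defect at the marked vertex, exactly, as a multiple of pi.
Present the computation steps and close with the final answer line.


Sum of corner angles at P0: (9/8)*pi
defect = 2*pi - (9/8)*pi

Answer: defect(P0) = (7/8)*pi


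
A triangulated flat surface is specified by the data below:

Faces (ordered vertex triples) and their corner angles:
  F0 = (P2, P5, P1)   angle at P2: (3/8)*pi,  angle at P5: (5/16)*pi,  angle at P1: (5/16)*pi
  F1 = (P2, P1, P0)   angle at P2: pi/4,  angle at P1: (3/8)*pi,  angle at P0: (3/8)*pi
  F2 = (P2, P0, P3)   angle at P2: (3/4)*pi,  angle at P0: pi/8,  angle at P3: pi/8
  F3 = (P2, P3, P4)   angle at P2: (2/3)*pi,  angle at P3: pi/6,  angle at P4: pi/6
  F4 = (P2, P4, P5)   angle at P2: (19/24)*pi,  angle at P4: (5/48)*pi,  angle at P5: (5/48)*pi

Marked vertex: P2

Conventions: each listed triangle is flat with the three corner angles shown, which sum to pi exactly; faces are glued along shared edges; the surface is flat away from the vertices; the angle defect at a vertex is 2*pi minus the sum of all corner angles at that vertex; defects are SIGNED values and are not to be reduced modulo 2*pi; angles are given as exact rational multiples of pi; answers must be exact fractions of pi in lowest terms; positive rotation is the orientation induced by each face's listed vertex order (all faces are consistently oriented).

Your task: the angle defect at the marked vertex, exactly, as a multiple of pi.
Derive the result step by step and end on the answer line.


Sum of corner angles at P2: (17/6)*pi
defect = 2*pi - (17/6)*pi

Answer: defect(P2) = (-5/6)*pi


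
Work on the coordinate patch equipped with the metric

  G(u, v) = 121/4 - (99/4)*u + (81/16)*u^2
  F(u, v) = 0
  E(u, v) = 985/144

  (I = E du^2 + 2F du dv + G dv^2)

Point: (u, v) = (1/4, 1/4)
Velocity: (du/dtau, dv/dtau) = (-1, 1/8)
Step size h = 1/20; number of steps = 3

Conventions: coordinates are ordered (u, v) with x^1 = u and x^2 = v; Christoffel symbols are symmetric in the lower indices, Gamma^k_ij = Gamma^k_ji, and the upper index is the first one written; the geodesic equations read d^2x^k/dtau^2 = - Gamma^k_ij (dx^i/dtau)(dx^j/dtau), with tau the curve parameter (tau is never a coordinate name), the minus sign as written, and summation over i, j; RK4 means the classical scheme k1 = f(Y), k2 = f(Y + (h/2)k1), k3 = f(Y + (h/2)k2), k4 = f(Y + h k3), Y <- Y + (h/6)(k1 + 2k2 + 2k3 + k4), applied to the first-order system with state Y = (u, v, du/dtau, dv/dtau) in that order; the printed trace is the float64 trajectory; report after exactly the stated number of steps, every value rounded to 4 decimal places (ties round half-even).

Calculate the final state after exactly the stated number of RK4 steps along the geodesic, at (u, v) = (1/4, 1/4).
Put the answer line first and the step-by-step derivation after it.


Answer: u = 0.0997, v = 0.2675, du/dtau = -1.0034, dv/dtau = 0.1095

f(Y) = (du/dtau, dv/dtau, -Gamma^u_ij Y'^i Y'^j, -Gamma^v_ij Y'^i Y'^j) with the Gammas evaluated at the stage position; h = 0.050000; intermediate values shown to 6 dp
step 0: u = 0.2500, v = 0.2500, du/dtau = -1.0000, dv/dtau = 0.1250
step 1:
  k1: at (u, v) = (0.250000, 0.250000), (du/dtau, dv/dtau) = (-1.000000, 0.125000); Gamma_uuu = 0.000000, Gamma_uuv = 0.000000, Gamma_uvv = 1.624112, Gamma_vuu = 0.000000, Gamma_vuv = -0.455696, Gamma_vvv = 0.000000; k1 = (-1.000000, 0.125000, -0.025377, -0.113924)
  k2: at (u, v) = (0.225000, 0.253125), (du/dtau, dv/dtau) = (-1.000634, 0.122152); Gamma_uuu = 0.000000, Gamma_uuv = 0.000000, Gamma_uvv = 1.642614, Gamma_vuu = 0.000000, Gamma_vuv = -0.450563, Gamma_vvv = 0.000000; k2 = (-1.000634, 0.122152, -0.024510, -0.110144)
  k3: at (u, v) = (0.224984, 0.253054), (du/dtau, dv/dtau) = (-1.000613, 0.122246); Gamma_uuu = 0.000000, Gamma_uuv = 0.000000, Gamma_uvv = 1.642626, Gamma_vuu = 0.000000, Gamma_vuv = -0.450560, Gamma_vvv = 0.000000; k3 = (-1.000613, 0.122246, -0.024548, -0.110226)
  k4: at (u, v) = (0.199969, 0.256112), (du/dtau, dv/dtau) = (-1.001227, 0.119489); Gamma_uuu = 0.000000, Gamma_uuv = 0.000000, Gamma_uvv = 1.661139, Gamma_vuu = 0.000000, Gamma_vuv = -0.445538, Gamma_vvv = 0.000000; k4 = (-1.001227, 0.119489, -0.023717, -0.106604)
  Y <- Y + (h/6)(k1 + 2k2 + 2k3 + k4): u = 0.2000, v = 0.2561, du/dtau = -1.0012, dv/dtau = 0.1195
step 2:
  k1: at (u, v) = (0.199969, 0.256111), (du/dtau, dv/dtau) = (-1.001227, 0.119489); Gamma_uuu = 0.000000, Gamma_uuv = 0.000000, Gamma_uvv = 1.661140, Gamma_vuu = 0.000000, Gamma_vuv = -0.445538, Gamma_vvv = 0.000000; k1 = (-1.001227, 0.119489, -0.023717, -0.106605)
  k2: at (u, v) = (0.174938, 0.259098), (du/dtau, dv/dtau) = (-1.001820, 0.116824); Gamma_uuu = 0.000000, Gamma_uuv = 0.000000, Gamma_uvv = 1.679665, Gamma_vuu = 0.000000, Gamma_vuv = -0.440624, Gamma_vvv = 0.000000; k2 = (-1.001820, 0.116824, -0.022924, -0.103139)
  k3: at (u, v) = (0.174923, 0.259031), (du/dtau, dv/dtau) = (-1.001800, 0.116911); Gamma_uuu = 0.000000, Gamma_uuv = 0.000000, Gamma_uvv = 1.679676, Gamma_vuu = 0.000000, Gamma_vuv = -0.440622, Gamma_vvv = 0.000000; k3 = (-1.001800, 0.116911, -0.022958, -0.103212)
  k4: at (u, v) = (0.149879, 0.261956), (du/dtau, dv/dtau) = (-1.002375, 0.114329); Gamma_uuu = 0.000000, Gamma_uuv = 0.000000, Gamma_uvv = 1.698211, Gamma_vuu = 0.000000, Gamma_vuv = -0.435812, Gamma_vvv = 0.000000; k4 = (-1.002375, 0.114329, -0.022197, -0.099888)
  Y <- Y + (h/6)(k1 + 2k2 + 2k3 + k4): u = 0.1499, v = 0.2620, du/dtau = -1.0024, dv/dtau = 0.1143
step 3:
  k1: at (u, v) = (0.149879, 0.261955), (du/dtau, dv/dtau) = (-1.002374, 0.114329); Gamma_uuu = 0.000000, Gamma_uuv = 0.000000, Gamma_uvv = 1.698212, Gamma_vuu = 0.000000, Gamma_vuv = -0.435812, Gamma_vvv = 0.000000; k1 = (-1.002374, 0.114329, -0.022198, -0.099889)
  k2: at (u, v) = (0.124819, 0.264813), (du/dtau, dv/dtau) = (-1.002929, 0.111832); Gamma_uuu = 0.000000, Gamma_uuv = 0.000000, Gamma_uvv = 1.716758, Gamma_vuu = 0.000000, Gamma_vuv = -0.431104, Gamma_vvv = 0.000000; k2 = (-1.002929, 0.111832, -0.021471, -0.096705)
  k3: at (u, v) = (0.124805, 0.264751), (du/dtau, dv/dtau) = (-1.002911, 0.111912); Gamma_uuu = 0.000000, Gamma_uuv = 0.000000, Gamma_uvv = 1.716768, Gamma_vuu = 0.000000, Gamma_vuv = -0.431102, Gamma_vvv = 0.000000; k3 = (-1.002911, 0.111912, -0.021501, -0.096772)
  k4: at (u, v) = (0.099733, 0.267550), (du/dtau, dv/dtau) = (-1.003449, 0.109491); Gamma_uuu = 0.000000, Gamma_uuv = 0.000000, Gamma_uvv = 1.735324, Gamma_vuu = 0.000000, Gamma_vuv = -0.426492, Gamma_vvv = 0.000000; k4 = (-1.003449, 0.109491, -0.020804, -0.093716)
  Y <- Y + (h/6)(k1 + 2k2 + 2k3 + k4): u = 0.0997, v = 0.2675, du/dtau = -1.0034, dv/dtau = 0.1095


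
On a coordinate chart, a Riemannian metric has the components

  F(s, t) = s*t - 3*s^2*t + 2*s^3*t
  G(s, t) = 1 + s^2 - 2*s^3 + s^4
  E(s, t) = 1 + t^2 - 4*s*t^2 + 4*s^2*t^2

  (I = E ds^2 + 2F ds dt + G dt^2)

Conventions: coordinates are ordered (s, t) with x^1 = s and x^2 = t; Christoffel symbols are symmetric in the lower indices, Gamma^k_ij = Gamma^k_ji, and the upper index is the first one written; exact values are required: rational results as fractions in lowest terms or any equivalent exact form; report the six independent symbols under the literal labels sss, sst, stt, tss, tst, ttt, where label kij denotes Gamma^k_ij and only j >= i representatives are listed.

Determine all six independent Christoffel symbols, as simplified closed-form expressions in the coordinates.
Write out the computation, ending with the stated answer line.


E = 1 + t^2 - 4*s*t^2 + 4*s^2*t^2; F = s*t - 3*s^2*t + 2*s^3*t; G = 1 + s^2 - 2*s^3 + s^4
Gamma^k_ij = (1/2) g^{kl} (d_i g_jl + d_j g_il - d_l g_ij), with g^inv = (1/(EG-F^2)) [[G, -F], [-F, E]]
first partials: E_s = -4*t^2 + 8*s*t^2, E_t = 2*t - 8*s*t + 8*s^2*t, F_s = t - 6*s*t + 6*s^2*t, F_t = s - 3*s^2 + 2*s^3, G_s = 2*s - 6*s^2 + 4*s^3, G_t = 0
D = EG - F^2 = 1 + t^2 + s^2 - 4*s*t^2 - 2*s^3 + 4*s^2*t^2 + s^4
expanded: Gamma^s_ss = (G E_s - 2F F_s + F E_t)/(2D), Gamma^s_st = (G E_t - F G_s)/(2D), Gamma^s_tt = (2G F_t - G G_s - F G_t)/(2D), Gamma^t_ss = (2E F_s - E E_t - F E_s)/(2D), Gamma^t_st = (E G_s - F E_t)/(2D), Gamma^t_tt = (E G_t - 2F F_t + F G_s)/(2D); substitute and cancel common factors

Answer: Gamma_sss = (4*s*t^2 - 2*t^2)/(s^4 - 2*s^3 + 4*s^2*t^2 + s^2 - 4*s*t^2 + t^2 + 1), Gamma_sst = (4*s^2*t - 4*s*t + t)/(s^4 - 2*s^3 + 4*s^2*t^2 + s^2 - 4*s*t^2 + t^2 + 1), Gamma_stt = 0, Gamma_tss = (2*s^2*t - 2*s*t)/(s^4 - 2*s^3 + 4*s^2*t^2 + s^2 - 4*s*t^2 + t^2 + 1), Gamma_tst = (2*s^3 - 3*s^2 + s)/(s^4 - 2*s^3 + 4*s^2*t^2 + s^2 - 4*s*t^2 + t^2 + 1), Gamma_ttt = 0


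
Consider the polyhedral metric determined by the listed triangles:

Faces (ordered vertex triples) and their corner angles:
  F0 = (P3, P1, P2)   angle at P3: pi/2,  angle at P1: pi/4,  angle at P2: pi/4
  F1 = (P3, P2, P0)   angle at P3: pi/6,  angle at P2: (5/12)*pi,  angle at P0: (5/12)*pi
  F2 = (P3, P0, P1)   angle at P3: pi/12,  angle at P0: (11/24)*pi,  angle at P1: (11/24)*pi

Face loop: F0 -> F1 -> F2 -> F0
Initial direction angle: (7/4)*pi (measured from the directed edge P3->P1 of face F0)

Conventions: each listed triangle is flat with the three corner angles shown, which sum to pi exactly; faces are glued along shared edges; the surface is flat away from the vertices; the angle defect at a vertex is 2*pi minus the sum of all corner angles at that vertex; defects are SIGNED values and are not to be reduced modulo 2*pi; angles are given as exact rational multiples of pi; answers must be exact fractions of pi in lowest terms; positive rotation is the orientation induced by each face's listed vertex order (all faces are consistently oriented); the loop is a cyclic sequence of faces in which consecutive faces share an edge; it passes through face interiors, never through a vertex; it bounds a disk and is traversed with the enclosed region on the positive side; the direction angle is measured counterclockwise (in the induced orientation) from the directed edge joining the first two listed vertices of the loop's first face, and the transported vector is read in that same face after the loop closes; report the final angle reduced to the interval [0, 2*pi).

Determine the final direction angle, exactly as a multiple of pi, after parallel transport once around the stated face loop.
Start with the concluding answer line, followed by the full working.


Answer: final direction angle = pi

enclosed vertex P3: corner angles sum to (3/4)*pi, defect = 2*pi - (3/4)*pi = (5/4)*pi
the rotation equals the total enclosed defect, so the final angle is initial + defects (mod 2*pi)
final angle = (7/4)*pi + (5/4)*pi = pi (mod 2*pi)


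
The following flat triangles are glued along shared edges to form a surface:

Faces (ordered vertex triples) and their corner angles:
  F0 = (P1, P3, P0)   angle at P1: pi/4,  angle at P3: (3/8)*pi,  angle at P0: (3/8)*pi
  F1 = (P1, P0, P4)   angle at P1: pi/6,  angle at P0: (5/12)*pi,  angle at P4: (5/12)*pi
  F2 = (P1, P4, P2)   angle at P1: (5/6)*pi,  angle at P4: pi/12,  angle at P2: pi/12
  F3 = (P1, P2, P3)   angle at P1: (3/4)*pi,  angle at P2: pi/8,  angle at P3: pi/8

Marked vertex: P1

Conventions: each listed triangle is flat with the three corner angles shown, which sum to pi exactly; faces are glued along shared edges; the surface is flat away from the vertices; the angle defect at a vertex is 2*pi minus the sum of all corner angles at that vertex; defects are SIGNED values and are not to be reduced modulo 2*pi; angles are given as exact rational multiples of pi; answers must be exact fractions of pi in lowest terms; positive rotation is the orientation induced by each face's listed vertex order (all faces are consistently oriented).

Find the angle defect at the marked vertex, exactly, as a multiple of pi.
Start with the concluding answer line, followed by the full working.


Answer: defect(P1) = 0

Sum of corner angles at P1: 2*pi
defect = 2*pi - 2*pi


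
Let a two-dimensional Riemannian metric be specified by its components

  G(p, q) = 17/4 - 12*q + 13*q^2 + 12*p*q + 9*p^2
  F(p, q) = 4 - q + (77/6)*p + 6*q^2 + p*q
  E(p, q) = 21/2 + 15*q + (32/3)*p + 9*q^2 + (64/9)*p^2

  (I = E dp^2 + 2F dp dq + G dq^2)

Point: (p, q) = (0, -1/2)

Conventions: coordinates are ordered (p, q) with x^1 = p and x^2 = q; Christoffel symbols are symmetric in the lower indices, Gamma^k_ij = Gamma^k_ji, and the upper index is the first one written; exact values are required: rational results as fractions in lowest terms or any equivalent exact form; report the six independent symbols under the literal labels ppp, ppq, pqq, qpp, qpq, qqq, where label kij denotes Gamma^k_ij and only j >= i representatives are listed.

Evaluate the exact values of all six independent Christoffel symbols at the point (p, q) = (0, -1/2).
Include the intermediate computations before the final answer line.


E = 21/4, F = 6, G = 27/2 at the point
E_p = 32/3, E_q = 6, F_p = 37/3, F_q = -7, G_p = -6, G_q = -25
EG - F^2 = 279/8;  g^inv = (8/279) * [[27/2, -6], [-6, 21/4]]
first-kind symbols [ij,l] = (1/2)(d_i g_jl + d_j g_il - d_l g_ij): [pp,p] = E_p/2 = 16/3, [pp,q] = F_p - E_q/2 = 28/3, [pq,p] = E_q/2 = 3, [pq,q] = G_p/2 = -3, [qq,p] = F_q - G_p/2 = -4, [qq,q] = G_q/2 = -25/2
Gamma^p_ij = (G*[ij,p] - F*[ij,q])/(EG - F^2), Gamma^q_ij = (E*[ij,q] - F*[ij,p])/(EG - F^2)

Answer: Gamma_ppp = 128/279, Gamma_ppq = 52/31, Gamma_pqq = 56/93, Gamma_qpp = 136/279, Gamma_qpq = -30/31, Gamma_qqq = -37/31


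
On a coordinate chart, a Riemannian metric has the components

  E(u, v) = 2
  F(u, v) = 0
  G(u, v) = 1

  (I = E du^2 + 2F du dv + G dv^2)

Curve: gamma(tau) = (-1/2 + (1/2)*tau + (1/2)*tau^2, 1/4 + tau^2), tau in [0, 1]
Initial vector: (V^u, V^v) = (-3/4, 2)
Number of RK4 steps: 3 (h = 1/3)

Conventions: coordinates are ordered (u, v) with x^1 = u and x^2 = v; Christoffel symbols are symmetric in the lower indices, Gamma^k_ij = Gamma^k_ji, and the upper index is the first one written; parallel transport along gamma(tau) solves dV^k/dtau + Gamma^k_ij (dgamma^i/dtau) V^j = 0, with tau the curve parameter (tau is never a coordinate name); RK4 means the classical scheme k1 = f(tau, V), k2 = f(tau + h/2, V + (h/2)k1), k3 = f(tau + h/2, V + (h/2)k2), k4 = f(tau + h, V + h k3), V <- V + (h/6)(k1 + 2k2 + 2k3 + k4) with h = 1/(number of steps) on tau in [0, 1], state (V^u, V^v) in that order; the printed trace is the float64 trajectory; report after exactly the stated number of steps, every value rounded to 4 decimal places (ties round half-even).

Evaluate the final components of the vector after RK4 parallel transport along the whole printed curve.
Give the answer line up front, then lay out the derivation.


Answer: V^u = -0.7500, V^v = 2.0000

gamma'(tau) = (1/2 + tau, 2*tau); f(tau, V)^k = -Gamma^k_ij(gamma(tau)) gamma'^i(tau) V^j; h = 1/3; intermediate values shown to 6 dp
curve data and Christoffel symbols at the stage parameters:
  tau = 0.000000: gamma = (-0.500000, 0.250000), gamma' = (0.500000, 0.000000); Gamma_uuu = 0.000000, Gamma_uuv = 0.000000, Gamma_uvv = 0.000000, Gamma_vuu = 0.000000, Gamma_vuv = 0.000000, Gamma_vvv = 0.000000
  tau = 0.166667: gamma = (-0.402778, 0.277778), gamma' = (0.666667, 0.333333); Gamma_uuu = 0.000000, Gamma_uuv = 0.000000, Gamma_uvv = 0.000000, Gamma_vuu = 0.000000, Gamma_vuv = 0.000000, Gamma_vvv = 0.000000
  tau = 0.333333: gamma = (-0.277778, 0.361111), gamma' = (0.833333, 0.666667); Gamma_uuu = 0.000000, Gamma_uuv = 0.000000, Gamma_uvv = 0.000000, Gamma_vuu = 0.000000, Gamma_vuv = 0.000000, Gamma_vvv = 0.000000
  tau = 0.500000: gamma = (-0.125000, 0.500000), gamma' = (1.000000, 1.000000); Gamma_uuu = 0.000000, Gamma_uuv = 0.000000, Gamma_uvv = 0.000000, Gamma_vuu = 0.000000, Gamma_vuv = 0.000000, Gamma_vvv = 0.000000
  tau = 0.666667: gamma = (0.055556, 0.694444), gamma' = (1.166667, 1.333333); Gamma_uuu = 0.000000, Gamma_uuv = 0.000000, Gamma_uvv = 0.000000, Gamma_vuu = 0.000000, Gamma_vuv = 0.000000, Gamma_vvv = 0.000000
  tau = 0.833333: gamma = (0.263889, 0.944444), gamma' = (1.333333, 1.666667); Gamma_uuu = 0.000000, Gamma_uuv = 0.000000, Gamma_uvv = 0.000000, Gamma_vuu = 0.000000, Gamma_vuv = 0.000000, Gamma_vvv = 0.000000
  tau = 1.000000: gamma = (0.500000, 1.250000), gamma' = (1.500000, 2.000000); Gamma_uuu = 0.000000, Gamma_uuv = 0.000000, Gamma_uvv = 0.000000, Gamma_vuu = 0.000000, Gamma_vuv = 0.000000, Gamma_vvv = 0.000000
step 0: V^u = -0.7500, V^v = 2.0000
step 1: k1 = (0.000000, 0.000000), k2 = (0.000000, 0.000000), k3 = (0.000000, 0.000000), k4 = (0.000000, 0.000000); V <- V + (h/6)(k1 + 2k2 + 2k3 + k4): V^u = -0.7500, V^v = 2.0000
step 2: k1 = (0.000000, 0.000000), k2 = (0.000000, 0.000000), k3 = (0.000000, 0.000000), k4 = (0.000000, 0.000000); V <- V + (h/6)(k1 + 2k2 + 2k3 + k4): V^u = -0.7500, V^v = 2.0000
step 3: k1 = (0.000000, 0.000000), k2 = (0.000000, 0.000000), k3 = (0.000000, 0.000000), k4 = (0.000000, 0.000000); V <- V + (h/6)(k1 + 2k2 + 2k3 + k4): V^u = -0.7500, V^v = 2.0000


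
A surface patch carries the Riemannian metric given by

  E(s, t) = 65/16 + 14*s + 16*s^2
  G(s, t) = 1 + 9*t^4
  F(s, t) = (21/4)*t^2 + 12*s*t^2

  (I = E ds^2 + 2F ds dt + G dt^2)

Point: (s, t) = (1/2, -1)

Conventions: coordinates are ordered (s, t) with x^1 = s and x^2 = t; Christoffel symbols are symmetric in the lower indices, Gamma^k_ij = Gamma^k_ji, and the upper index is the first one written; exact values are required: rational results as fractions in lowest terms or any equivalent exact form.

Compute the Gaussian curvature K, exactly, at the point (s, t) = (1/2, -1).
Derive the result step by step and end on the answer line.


E = 241/16, F = 45/4, G = 10, EG - F^2 = 385/16 at the point
E_s = 30, E_t = 0, F_s = 12, F_t = -45/2, G_s = 0, G_t = -36
E_tt = 0, F_st = -24, G_ss = 0
K follows from Brioschi's formula, (det M1 - det M2)/(EG - F^2)^2.
M1 = [[-E_tt/2 + F_st - G_ss/2, E_s/2, F_s - E_t/2], [F_t - G_s/2, E, F], [G_t/2, F, G]] = [[-24, 15, 12], [-45/2, 241/16, 45/4], [-18, 45/4, 10]]; det M1 = -24
M2 = [[0, E_t/2, G_s/2], [E_t/2, E, F], [G_s/2, F, G]] = [[0, 0, 0], [0, 241/16, 45/4], [0, 45/4, 10]]; det M2 = 0
det M1 - det M2 = -24; K = -24 / (385/16)^2 = -6144/148225

Answer: K = -6144/148225


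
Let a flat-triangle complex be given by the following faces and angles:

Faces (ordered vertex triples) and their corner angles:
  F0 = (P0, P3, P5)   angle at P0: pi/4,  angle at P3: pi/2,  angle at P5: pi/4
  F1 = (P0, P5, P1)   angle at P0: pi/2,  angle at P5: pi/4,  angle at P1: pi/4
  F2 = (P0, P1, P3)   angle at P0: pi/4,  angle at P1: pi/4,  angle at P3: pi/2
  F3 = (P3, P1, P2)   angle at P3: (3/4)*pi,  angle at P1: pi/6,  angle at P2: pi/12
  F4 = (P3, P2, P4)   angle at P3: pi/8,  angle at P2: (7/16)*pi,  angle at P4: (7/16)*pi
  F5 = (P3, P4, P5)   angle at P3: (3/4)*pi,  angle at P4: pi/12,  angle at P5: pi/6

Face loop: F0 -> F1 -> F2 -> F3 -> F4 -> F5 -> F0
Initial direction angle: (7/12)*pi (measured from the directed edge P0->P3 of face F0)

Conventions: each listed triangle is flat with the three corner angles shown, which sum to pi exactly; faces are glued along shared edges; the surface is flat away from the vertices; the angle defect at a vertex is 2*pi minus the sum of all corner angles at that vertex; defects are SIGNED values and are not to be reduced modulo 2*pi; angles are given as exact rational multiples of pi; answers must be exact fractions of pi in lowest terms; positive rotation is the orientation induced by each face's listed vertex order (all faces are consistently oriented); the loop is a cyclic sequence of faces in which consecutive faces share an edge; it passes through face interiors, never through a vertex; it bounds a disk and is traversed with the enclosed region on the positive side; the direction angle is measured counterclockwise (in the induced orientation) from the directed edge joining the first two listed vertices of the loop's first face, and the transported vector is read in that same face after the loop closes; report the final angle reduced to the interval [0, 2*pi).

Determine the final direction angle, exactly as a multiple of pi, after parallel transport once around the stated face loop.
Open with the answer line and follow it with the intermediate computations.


Answer: final direction angle = (23/24)*pi

enclosed vertex P0: corner angles sum to pi, defect = 2*pi - pi = pi
enclosed vertex P3: corner angles sum to (21/8)*pi, defect = 2*pi - (21/8)*pi = (-5/8)*pi
adding the enclosed defects to the starting angle (mod 2*pi, induced orientation) gives the holonomy
final angle = (7/12)*pi + (3/8)*pi = (23/24)*pi (mod 2*pi)


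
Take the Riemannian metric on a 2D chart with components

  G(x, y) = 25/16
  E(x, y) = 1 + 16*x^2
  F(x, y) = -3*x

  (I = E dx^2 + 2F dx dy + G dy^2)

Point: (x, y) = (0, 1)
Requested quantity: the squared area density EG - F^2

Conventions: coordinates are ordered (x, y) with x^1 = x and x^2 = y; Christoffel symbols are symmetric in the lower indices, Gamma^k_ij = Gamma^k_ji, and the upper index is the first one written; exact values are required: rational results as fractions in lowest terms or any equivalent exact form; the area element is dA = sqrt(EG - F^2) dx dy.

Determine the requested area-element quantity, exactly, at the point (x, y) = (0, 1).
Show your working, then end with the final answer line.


E = 1, F = 0, G = 25/16; EG - F^2 = 25/16

Answer: EG - F^2 = 25/16


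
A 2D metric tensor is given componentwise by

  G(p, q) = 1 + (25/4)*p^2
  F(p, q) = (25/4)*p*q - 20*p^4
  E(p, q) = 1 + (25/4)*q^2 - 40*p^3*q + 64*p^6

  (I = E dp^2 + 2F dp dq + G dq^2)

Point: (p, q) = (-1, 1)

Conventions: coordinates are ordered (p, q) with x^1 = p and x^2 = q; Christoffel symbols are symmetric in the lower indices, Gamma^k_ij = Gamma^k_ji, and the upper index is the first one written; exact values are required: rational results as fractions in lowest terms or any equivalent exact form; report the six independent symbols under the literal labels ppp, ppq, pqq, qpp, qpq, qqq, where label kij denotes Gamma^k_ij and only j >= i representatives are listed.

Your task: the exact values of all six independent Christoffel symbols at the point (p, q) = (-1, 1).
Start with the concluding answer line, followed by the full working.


Answer: Gamma_ppp = -504/235, Gamma_ppq = 21/94, Gamma_pqq = 0, Gamma_qpp = 24/47, Gamma_qpq = -5/94, Gamma_qqq = 0

E = 445/4, F = -105/4, G = 29/4 at the point
E_p = -504, E_q = 105/2, F_p = 345/4, F_q = -25/4, G_p = -25/2, G_q = 0
EG - F^2 = 235/2;  g^inv = (2/235) * [[29/4, 105/4], [105/4, 445/4]]
first-kind symbols [ij,l] = (1/2)(d_i g_jl + d_j g_il - d_l g_ij): [pp,p] = E_p/2 = -252, [pp,q] = F_p - E_q/2 = 60, [pq,p] = E_q/2 = 105/4, [pq,q] = G_p/2 = -25/4, [qq,p] = F_q - G_p/2 = 0, [qq,q] = G_q/2 = 0
Gamma^p_ij = (G*[ij,p] - F*[ij,q])/(EG - F^2), Gamma^q_ij = (E*[ij,q] - F*[ij,p])/(EG - F^2)


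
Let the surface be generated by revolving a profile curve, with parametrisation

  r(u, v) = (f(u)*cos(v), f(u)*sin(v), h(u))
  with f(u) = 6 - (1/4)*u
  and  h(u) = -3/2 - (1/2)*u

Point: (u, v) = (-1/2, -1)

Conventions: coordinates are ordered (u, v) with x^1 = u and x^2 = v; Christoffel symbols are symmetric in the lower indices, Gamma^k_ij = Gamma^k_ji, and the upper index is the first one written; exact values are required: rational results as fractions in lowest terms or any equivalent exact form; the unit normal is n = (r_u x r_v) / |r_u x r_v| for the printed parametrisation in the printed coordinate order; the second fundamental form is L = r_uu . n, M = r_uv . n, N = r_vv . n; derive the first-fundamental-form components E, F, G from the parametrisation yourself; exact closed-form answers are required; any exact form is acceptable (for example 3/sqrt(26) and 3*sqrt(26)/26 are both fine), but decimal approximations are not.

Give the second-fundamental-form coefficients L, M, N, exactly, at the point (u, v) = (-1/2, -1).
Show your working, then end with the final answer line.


f = 49/8, f' = -1/4, f'' = 0, h' = -1/2, h'' = 0
E = 5/16, F = 0, G = 2401/64; answer radicand W^2 = 5/16
unnormalised second-form numerators: l = 0, m = 0, n = -49/16; L = l/sqrt(5/16), and similarly M = m/sqrt(W^2), N = n/sqrt(W^2)

Answer: L = 0, M = 0, N = -49*sqrt(5)/20


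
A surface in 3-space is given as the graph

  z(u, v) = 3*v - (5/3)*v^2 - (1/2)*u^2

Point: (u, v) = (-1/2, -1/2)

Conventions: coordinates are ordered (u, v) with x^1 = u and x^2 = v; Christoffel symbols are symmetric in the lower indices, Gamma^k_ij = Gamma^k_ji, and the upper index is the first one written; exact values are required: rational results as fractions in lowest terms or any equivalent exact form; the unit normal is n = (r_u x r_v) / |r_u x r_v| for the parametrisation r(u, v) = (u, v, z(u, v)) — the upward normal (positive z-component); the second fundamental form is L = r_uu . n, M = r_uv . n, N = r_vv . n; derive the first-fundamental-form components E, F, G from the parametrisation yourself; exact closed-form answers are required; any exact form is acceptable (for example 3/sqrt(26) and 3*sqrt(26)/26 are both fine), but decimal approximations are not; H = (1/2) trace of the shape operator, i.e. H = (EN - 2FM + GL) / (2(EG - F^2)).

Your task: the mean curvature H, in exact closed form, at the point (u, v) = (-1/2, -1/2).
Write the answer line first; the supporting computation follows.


Answer: H = -2910*sqrt(829)/687241

z_u = 1/2, z_v = 14/3, z_uu = -1, z_uv = 0, z_vv = -10/3
E = 5/4, F = 7/3, G = 205/9; answer radicand W^2 = 829/36
unnormalised second-form numerators: l = -1, m = 0, n = -10/3; L = l/sqrt(829/36), and similarly M = m/sqrt(W^2), N = n/sqrt(W^2)
H = (E*n - 2*F*m + G*l) / (2*(EG - F^2)*sqrt(W^2)); E*n - 2*F*m + G*l = -485/18, EG - F^2 = 829/36, so H = (-485/829)/sqrt(829/36)


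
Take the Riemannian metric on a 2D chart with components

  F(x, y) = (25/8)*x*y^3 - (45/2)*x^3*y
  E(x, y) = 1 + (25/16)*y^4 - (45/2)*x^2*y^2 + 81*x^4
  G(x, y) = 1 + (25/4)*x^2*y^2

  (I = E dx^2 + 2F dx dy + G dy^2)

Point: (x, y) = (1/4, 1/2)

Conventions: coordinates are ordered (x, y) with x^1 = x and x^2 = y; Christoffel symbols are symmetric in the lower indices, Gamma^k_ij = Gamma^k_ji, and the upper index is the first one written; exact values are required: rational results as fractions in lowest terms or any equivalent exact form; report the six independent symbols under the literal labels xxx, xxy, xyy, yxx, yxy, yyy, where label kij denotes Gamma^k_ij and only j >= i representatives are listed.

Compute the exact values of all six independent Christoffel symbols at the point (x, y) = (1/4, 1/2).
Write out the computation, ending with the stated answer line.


E = 17/16, F = -5/64, G = 281/256 at the point
E_x = 9/4, E_y = -5/8, F_x = -55/32, F_y = 15/64, G_x = 25/32, G_y = 25/64
EG - F^2 = 297/256;  g^inv = (256/297) * [[281/256, 5/64], [5/64, 17/16]]
first-kind symbols [ij,l] = (1/2)(d_i g_jl + d_j g_il - d_l g_ij): [xx,x] = E_x/2 = 9/8, [xx,y] = F_x - E_y/2 = -45/32, [xy,x] = E_y/2 = -5/16, [xy,y] = G_x/2 = 25/64, [yy,x] = F_y - G_x/2 = -5/32, [yy,y] = G_y/2 = 25/128
Gamma^x_ij = (G*[ij,x] - F*[ij,y])/(EG - F^2), Gamma^y_ij = (E*[ij,y] - F*[ij,x])/(EG - F^2)

Answer: Gamma_xxx = 32/33, Gamma_xxy = -80/297, Gamma_xyy = -40/297, Gamma_yxx = -40/33, Gamma_yxy = 100/297, Gamma_yyy = 50/297


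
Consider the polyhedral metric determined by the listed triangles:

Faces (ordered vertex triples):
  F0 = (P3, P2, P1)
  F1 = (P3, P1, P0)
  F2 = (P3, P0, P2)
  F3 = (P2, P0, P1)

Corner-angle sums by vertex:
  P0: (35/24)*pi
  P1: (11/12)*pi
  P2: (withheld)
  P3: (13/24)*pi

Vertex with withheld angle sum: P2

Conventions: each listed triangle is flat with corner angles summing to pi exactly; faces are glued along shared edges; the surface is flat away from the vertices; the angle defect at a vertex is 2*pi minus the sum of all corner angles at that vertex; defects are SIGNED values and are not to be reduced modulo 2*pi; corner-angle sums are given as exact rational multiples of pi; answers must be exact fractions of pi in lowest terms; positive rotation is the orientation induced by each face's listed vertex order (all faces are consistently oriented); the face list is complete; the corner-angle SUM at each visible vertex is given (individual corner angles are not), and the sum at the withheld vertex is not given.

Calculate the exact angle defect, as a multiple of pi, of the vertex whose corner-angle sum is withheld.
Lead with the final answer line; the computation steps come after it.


Answer: defect(P2) = (11/12)*pi

V = 4, E = 6, F = 4; chi = V - E + F = 2
Gauss-Bonnet: total defect = 2*pi*chi = 4*pi; visible defects sum to (37/12)*pi


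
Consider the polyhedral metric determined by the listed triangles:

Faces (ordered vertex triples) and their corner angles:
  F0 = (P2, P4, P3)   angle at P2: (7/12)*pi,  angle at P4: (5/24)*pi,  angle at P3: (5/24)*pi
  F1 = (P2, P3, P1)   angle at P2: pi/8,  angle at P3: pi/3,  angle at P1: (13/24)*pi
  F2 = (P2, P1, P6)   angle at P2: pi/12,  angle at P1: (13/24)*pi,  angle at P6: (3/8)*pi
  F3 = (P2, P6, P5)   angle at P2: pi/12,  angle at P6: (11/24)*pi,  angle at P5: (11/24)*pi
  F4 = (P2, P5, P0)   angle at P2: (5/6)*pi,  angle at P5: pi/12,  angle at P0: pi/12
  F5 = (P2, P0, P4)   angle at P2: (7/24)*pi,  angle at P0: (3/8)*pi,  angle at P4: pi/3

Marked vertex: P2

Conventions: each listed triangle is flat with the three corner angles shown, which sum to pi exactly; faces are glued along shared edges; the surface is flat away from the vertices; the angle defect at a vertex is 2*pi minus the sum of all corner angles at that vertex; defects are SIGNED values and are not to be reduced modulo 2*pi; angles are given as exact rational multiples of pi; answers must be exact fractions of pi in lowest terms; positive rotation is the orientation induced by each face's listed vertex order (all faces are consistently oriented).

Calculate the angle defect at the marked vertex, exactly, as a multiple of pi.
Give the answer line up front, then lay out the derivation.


Answer: defect(P2) = 0

Sum of corner angles at P2: 2*pi
defect = 2*pi - 2*pi


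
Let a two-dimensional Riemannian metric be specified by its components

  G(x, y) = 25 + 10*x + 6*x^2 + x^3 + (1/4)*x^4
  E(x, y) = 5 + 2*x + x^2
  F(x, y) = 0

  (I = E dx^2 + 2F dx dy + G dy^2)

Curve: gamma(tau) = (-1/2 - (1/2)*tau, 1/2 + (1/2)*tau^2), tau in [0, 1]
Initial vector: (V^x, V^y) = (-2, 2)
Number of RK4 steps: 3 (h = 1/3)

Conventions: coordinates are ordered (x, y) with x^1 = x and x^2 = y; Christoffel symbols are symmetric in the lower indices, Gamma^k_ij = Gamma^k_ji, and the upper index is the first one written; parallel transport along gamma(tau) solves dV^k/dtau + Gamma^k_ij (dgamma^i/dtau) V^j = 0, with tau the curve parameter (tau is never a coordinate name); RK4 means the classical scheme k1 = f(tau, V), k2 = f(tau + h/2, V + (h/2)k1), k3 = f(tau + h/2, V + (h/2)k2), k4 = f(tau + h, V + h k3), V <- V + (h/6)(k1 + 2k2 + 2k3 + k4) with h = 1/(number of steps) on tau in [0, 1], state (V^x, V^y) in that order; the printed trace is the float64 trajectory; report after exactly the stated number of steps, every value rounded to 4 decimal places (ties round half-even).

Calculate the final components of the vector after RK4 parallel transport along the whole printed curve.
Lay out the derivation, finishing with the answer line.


gamma'(tau) = (-1/2, tau); f(tau, V)^k = -Gamma^k_ij(gamma(tau)) gamma'^i(tau) V^j; h = 1/3; intermediate values shown to 6 dp
curve data and Christoffel symbols at the stage parameters:
  tau = 0.000000: gamma = (-0.500000, 0.500000), gamma' = (-0.500000, 0.000000); Gamma_xxx = 0.117647, Gamma_xxy = 0.000000, Gamma_xyy = -0.544118, Gamma_yxx = 0.000000, Gamma_yxy = 0.108108, Gamma_yyy = 0.000000
  tau = 0.166667: gamma = (-0.583333, 0.513889), gamma' = (-0.500000, 0.166667); Gamma_xxx = 0.099834, Gamma_xxy = 0.000000, Gamma_xyy = -0.457917, Gamma_yxx = 0.000000, Gamma_yxy = 0.090840, Gamma_yyy = 0.000000
  tau = 0.333333: gamma = (-0.666667, 0.555556), gamma' = (-0.500000, 0.333333); Gamma_xxx = 0.081081, Gamma_xxy = 0.000000, Gamma_xyy = -0.369369, Gamma_yxx = 0.000000, Gamma_yxy = 0.073171, Gamma_yyy = 0.000000
  tau = 0.500000: gamma = (-0.750000, 0.625000), gamma' = (-0.500000, 0.500000); Gamma_xxx = 0.061538, Gamma_xxy = 0.000000, Gamma_xyy = -0.278846, Gamma_yxx = 0.000000, Gamma_yxy = 0.055172, Gamma_yyy = 0.000000
  tau = 0.666667: gamma = (-0.833333, 0.722222), gamma' = (-0.500000, 0.666667); Gamma_xxx = 0.041379, Gamma_xxy = 0.000000, Gamma_xyy = -0.186782, Gamma_yxx = 0.000000, Gamma_yxy = 0.036923, Gamma_yyy = 0.000000
  tau = 0.833333: gamma = (-0.916667, 0.847222), gamma' = (-0.500000, 0.833333); Gamma_xxx = 0.020797, Gamma_xxy = 0.000000, Gamma_xyy = -0.093660, Gamma_yxx = 0.000000, Gamma_yxy = 0.018504, Gamma_yyy = 0.000000
  tau = 1.000000: gamma = (-1.000000, 1.000000), gamma' = (-0.500000, 1.000000); Gamma_xxx = 0.000000, Gamma_xxy = 0.000000, Gamma_xyy = 0.000000, Gamma_yxx = 0.000000, Gamma_yxy = 0.000000, Gamma_yyy = 0.000000
step 0: V^x = -2.0000, V^y = 2.0000
step 1: k1 = (-0.117647, 0.108108), k2 = (0.053202, 0.122236), k3 = (0.054803, 0.121911), k4 = (0.170909, 0.122992); V <- V + (h/6)(k1 + 2k2 + 2k3 + k4): V^x = -1.9850, V^y = 2.0400
step 2: k1 = (0.170692, 0.123049), k2 = (0.227075, 0.110816), k3 = (0.227080, 0.110500), k4 = (0.219102, 0.085340); V <- V + (h/6)(k1 + 2k2 + 2k3 + k4): V^x = -1.9129, V^y = 2.0761
step 3: k1 = (0.218945, 0.085416), k2 = (0.143641, 0.048275), k3 = (0.143027, 0.048412), k4 = (0.000000, 0.000000); V <- V + (h/6)(k1 + 2k2 + 2k3 + k4): V^x = -1.8689, V^y = 2.0916

Answer: V^x = -1.8689, V^y = 2.0916
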